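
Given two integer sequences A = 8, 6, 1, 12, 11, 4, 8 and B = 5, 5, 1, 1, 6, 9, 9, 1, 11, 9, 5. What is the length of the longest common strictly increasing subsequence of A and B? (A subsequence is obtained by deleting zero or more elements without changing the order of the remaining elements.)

For each value that appears in both, track the longest common increasing run ending there.
The best achievable length is 2; one witness is 1, 11 (A-positions 3,5, B-positions 3,9).

2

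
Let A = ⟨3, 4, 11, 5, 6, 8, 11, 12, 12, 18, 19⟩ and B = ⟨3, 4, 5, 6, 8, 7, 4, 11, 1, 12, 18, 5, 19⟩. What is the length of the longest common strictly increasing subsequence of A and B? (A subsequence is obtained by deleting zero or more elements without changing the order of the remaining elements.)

9

For each value that appears in both, track the longest common increasing run ending there.
The best achievable length is 9; one witness is 3, 4, 5, 6, 8, 11, 12, 18, 19 (A-positions 1,2,4,5,6,7,8,10,11, B-positions 1,2,3,4,5,8,10,11,13).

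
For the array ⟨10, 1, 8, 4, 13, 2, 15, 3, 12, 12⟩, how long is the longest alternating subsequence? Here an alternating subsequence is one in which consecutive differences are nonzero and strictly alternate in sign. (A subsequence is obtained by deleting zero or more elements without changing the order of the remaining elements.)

Track the best alternating length ending on an up-step vs a down-step at each position: up/down = 1/1, 1/2, 3/2, 3/4, 5/1, 3/6, 7/1, 7/8, 9/8, 9/8.
The maximum over both is 9; one such subsequence is 10, 1, 8, 4, 13, 2, 15, 3, 12.

9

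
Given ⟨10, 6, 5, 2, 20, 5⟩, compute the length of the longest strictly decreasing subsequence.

4

Let dp[i] be the longest decreasing subsequence ending at position i. Then dp = [1, 2, 3, 4, 1, 3].
The maximum is 4; one witness is 10, 6, 5, 2 at positions 1,2,3,4.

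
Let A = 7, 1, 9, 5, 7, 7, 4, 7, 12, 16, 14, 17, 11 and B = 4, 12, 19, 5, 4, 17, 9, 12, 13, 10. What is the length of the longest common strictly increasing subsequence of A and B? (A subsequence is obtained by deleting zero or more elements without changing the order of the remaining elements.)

3

For each value that appears in both, track the longest common increasing run ending there.
The best achievable length is 3; one witness is 4, 12, 17 (A-positions 7,9,12, B-positions 1,2,6).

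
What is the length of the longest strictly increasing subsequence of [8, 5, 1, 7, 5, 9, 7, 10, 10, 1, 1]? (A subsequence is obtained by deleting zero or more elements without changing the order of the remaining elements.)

One longest increasing subsequence is 5, 7, 9, 10 (positions 2,4,6,8), of length 4; no longer one exists.

4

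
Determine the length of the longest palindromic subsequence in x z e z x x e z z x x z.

Using dp[i][j] = 2 + dp[i+1][j−1] if the ends match, else max(dp[i+1][j], dp[i][j−1]):
dp[1][12] = 8. A witness is zxxzzxxz at positions 2,5,6,8,9,10,11,12.

8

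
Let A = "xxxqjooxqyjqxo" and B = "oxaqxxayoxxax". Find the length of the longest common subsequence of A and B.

A longest common subsequence is xxxoxx (length 6); the LCS DP confirms no longer common subsequence exists.

6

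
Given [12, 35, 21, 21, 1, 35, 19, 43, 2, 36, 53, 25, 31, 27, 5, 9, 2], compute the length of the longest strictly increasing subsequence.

5

One longest increasing subsequence is 12, 21, 35, 43, 53 (positions 1,3,6,8,11), of length 5; no longer one exists.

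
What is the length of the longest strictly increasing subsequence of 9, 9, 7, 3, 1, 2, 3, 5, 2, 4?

4

Let dp[i] be the longest increasing subsequence ending at position i. Then dp = [1, 1, 1, 1, 1, 2, 3, 4, 2, 4].
The maximum is 4; one witness is 1, 2, 3, 5 at positions 5,6,7,8.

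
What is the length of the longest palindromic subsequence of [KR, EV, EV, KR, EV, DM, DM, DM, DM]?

4

One longest palindromic subsequence is DM DM DM DM (positions 6,7,8,9); it reads the same forward and backward, and the interval DP gives dp[1][9] = 4.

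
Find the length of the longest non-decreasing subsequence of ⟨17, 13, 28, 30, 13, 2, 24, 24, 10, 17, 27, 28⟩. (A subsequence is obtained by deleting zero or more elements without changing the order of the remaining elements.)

6

One longest non-decreasing subsequence is 13, 13, 24, 24, 27, 28 (positions 2,5,7,8,11,12), of length 6; no longer one exists.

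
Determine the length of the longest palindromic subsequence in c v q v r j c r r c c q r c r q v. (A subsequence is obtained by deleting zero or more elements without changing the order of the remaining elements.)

Using dp[i][j] = 2 + dp[i+1][j−1] if the ends match, else max(dp[i+1][j], dp[i][j−1]):
dp[1][17] = 12. A witness is vqrcrccrcrqv at positions 2,3,5,7,8,10,11,13,14,15,16,17.

12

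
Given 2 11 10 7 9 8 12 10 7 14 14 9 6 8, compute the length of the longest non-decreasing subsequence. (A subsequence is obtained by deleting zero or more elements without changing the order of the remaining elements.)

6

Let dp[i] be the longest non-decreasing subsequence ending at position i. Then dp = [1, 2, 2, 2, 3, 3, 4, 4, 3, 5, 6, 4, 2, 4].
The maximum is 6; one witness is 2, 7, 9, 12, 14, 14 at positions 1,4,5,7,10,11.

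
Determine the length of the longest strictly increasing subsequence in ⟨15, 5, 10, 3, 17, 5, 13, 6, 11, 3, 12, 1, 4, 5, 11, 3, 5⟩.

5

Let dp[i] be the longest increasing subsequence ending at position i. Then dp = [1, 1, 2, 1, 3, 2, 3, 3, 4, 1, 5, 1, 2, 3, 4, 2, 3].
The maximum is 5; one witness is 3, 5, 6, 11, 12 at positions 4,6,8,9,11.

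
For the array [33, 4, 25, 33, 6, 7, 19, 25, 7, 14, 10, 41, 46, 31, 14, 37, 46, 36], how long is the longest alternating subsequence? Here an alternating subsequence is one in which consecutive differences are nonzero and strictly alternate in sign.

12

Track the best alternating length ending on an up-step vs a down-step at each position: up/down = 1/1, 1/2, 3/2, 3/1, 3/4, 5/4, 5/4, 5/4, 5/6, 7/6, 7/8, 9/1, 9/1, 9/10, 9/10, 11/10, 11/1, 11/12.
The maximum over both is 12; one such subsequence is 33, 4, 25, 6, 19, 7, 14, 10, 41, 31, 37, 36.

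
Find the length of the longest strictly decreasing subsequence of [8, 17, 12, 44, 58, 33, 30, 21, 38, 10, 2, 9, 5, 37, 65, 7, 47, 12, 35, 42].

7

Scanning left to right, the best length ending at each element is: 8→1, 17→1, 12→2, 44→1, 58→1, 33→2, 30→3, 21→4, 38→2, 10→5, 2→6, 9→6, 5→7, 37→3, 65→1, 7→7, 47→2, 12→5, 35→4, 42→3.
So the longest decreasing subsequence has length 7, e.g. 44, 33, 30, 21, 10, 9, 5.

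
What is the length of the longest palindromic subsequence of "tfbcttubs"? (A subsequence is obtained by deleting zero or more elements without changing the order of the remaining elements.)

4

One longest palindromic subsequence is bttb (positions 3,5,6,8); it reads the same forward and backward, and the interval DP gives dp[1][9] = 4.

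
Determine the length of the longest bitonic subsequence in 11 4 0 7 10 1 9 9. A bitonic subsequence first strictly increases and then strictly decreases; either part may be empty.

One longest bitonic subsequence is 4, 7, 10, 9 (positions 2,4,5,8): it rises to 10 then falls. Length 4 is optimal.

4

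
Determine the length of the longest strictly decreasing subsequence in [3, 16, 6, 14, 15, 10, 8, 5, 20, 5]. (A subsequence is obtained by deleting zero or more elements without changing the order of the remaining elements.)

Let dp[i] be the longest decreasing subsequence ending at position i. Then dp = [1, 1, 2, 2, 2, 3, 4, 5, 1, 5].
The maximum is 5; one witness is 16, 14, 10, 8, 5 at positions 2,4,6,7,8.

5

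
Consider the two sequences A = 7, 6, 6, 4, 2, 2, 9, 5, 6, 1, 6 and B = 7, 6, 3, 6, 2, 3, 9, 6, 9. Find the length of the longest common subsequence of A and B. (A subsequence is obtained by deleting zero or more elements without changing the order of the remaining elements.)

6

A longest common subsequence is 7, 6, 6, 2, 9, 6 (length 6); the LCS DP confirms no longer common subsequence exists.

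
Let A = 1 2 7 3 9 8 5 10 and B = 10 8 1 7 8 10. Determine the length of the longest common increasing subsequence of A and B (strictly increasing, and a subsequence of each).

For each value that appears in both, track the longest common increasing run ending there.
The best achievable length is 4; one witness is 1, 7, 8, 10 (A-positions 1,3,6,8, B-positions 3,4,5,6).

4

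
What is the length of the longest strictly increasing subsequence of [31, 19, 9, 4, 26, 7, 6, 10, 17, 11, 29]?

One longest increasing subsequence is 4, 7, 10, 17, 29 (positions 4,6,8,9,11), of length 5; no longer one exists.

5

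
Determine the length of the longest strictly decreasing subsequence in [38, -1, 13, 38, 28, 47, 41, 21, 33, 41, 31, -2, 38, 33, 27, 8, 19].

6

One longest decreasing subsequence is 47, 41, 33, 31, 27, 8 (positions 6,7,9,11,15,16), of length 6; no longer one exists.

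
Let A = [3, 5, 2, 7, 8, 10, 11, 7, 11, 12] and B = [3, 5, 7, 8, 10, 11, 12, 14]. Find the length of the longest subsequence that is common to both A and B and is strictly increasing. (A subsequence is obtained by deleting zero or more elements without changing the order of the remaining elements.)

7

A longest common strictly increasing subsequence is 3, 5, 7, 8, 10, 11, 12 (length 7); it appears in order in both A and B, and no longer such subsequence exists.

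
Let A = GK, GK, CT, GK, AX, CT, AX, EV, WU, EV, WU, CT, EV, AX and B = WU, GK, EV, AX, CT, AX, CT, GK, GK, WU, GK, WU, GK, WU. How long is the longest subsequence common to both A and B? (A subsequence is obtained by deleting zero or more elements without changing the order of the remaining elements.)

6

A longest common subsequence is GK, CT, AX, CT, WU, WU (length 6); the LCS DP confirms no longer common subsequence exists.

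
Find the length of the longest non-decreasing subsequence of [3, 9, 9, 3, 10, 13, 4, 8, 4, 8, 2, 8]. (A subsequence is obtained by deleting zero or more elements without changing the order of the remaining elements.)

6

Let dp[i] be the longest non-decreasing subsequence ending at position i. Then dp = [1, 2, 3, 2, 4, 5, 3, 4, 4, 5, 1, 6].
The maximum is 6; one witness is 3, 3, 4, 8, 8, 8 at positions 1,4,7,8,10,12.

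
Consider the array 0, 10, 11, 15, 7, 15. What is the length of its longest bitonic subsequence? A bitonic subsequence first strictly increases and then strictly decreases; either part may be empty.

5

Let inc[i] be the LIS ending at i and dec[i] the longest strictly decreasing subsequence starting at i. inc = [1, 2, 3, 4, 2, 4], dec = [1, 2, 2, 2, 1, 1].
max_i inc[i]+dec[i]−1 = 5, with one witness 0, 10, 11, 15, 7.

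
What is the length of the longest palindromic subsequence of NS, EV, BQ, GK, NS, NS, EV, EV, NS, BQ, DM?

One longest palindromic subsequence is BQ NS EV EV NS BQ (positions 3,5,7,8,9,10); it reads the same forward and backward, and the interval DP gives dp[1][11] = 6.

6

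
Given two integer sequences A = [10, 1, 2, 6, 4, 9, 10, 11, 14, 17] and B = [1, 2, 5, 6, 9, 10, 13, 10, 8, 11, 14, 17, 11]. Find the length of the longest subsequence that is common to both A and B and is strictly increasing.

A longest common strictly increasing subsequence is 1, 2, 6, 9, 10, 11, 14, 17 (length 8); it appears in order in both A and B, and no longer such subsequence exists.

8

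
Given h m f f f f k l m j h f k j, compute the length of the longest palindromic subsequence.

One longest palindromic subsequence is hmffffmh (positions 1,2,3,4,5,6,9,11); it reads the same forward and backward, and the interval DP gives dp[1][14] = 8.

8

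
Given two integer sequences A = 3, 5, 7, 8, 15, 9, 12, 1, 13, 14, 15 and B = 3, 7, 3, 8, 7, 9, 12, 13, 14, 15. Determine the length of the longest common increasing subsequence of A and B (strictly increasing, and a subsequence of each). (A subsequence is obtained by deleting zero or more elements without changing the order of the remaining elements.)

8

A longest common strictly increasing subsequence is 3, 7, 8, 9, 12, 13, 14, 15 (length 8); it appears in order in both A and B, and no longer such subsequence exists.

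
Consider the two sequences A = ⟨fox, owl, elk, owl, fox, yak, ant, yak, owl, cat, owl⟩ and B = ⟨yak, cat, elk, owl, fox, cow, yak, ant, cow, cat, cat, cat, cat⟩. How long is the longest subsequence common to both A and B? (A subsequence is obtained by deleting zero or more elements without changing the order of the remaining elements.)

A longest common subsequence is elk, owl, fox, yak, ant, cat (length 6); the LCS DP confirms no longer common subsequence exists.

6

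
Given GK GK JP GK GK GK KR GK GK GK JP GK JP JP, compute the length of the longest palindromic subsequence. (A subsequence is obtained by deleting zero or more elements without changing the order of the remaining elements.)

11

Using dp[i][j] = 2 + dp[i+1][j−1] if the ends match, else max(dp[i+1][j], dp[i][j−1]):
dp[1][14] = 11. A witness is GK JP GK GK GK KR GK GK GK JP GK at positions 2,3,4,5,6,7,8,9,10,11,12.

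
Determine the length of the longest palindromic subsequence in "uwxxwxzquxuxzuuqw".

9

One longest palindromic subsequence is wquuzuuqw (positions 2,8,9,11,13,14,15,16,17); it reads the same forward and backward, and the interval DP gives dp[1][17] = 9.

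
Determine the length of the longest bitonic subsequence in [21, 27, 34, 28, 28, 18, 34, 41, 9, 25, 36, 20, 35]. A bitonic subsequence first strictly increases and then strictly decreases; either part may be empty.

7

Let inc[i] be the LIS ending at i and dec[i] the longest strictly decreasing subsequence starting at i. inc = [1, 2, 3, 3, 3, 1, 4, 5, 1, 2, 5, 2, 5], dec = [3, 3, 4, 3, 3, 2, 3, 3, 1, 2, 2, 1, 1].
max_i inc[i]+dec[i]−1 = 7, with one witness 21, 27, 28, 34, 41, 36, 35.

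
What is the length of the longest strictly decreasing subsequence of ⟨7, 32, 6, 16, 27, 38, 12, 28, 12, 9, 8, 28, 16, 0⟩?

Let dp[i] be the longest decreasing subsequence ending at position i. Then dp = [1, 1, 2, 2, 2, 1, 3, 2, 3, 4, 5, 2, 3, 6].
The maximum is 6; one witness is 32, 16, 12, 9, 8, 0 at positions 2,4,7,10,11,14.

6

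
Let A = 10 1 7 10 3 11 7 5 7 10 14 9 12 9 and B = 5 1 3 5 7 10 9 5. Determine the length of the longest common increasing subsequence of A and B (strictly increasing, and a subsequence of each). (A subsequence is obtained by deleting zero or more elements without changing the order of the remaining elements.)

For each value that appears in both, track the longest common increasing run ending there.
The best achievable length is 5; one witness is 1, 3, 5, 7, 10 (A-positions 2,5,8,9,10, B-positions 2,3,4,5,6).

5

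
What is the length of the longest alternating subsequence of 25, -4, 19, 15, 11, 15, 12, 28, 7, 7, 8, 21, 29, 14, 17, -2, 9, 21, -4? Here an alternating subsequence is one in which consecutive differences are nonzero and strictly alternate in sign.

Track the best alternating length ending on an up-step vs a down-step at each position: up/down = 1/1, 1/2, 3/2, 3/4, 3/4, 5/4, 5/6, 7/1, 3/8, 3/8, 9/8, 9/8, 9/1, 9/10, 11/10, 3/12, 13/12, 13/10, 1/14.
The maximum over both is 14; one such subsequence is 25, -4, 19, 11, 15, 12, 28, 7, 21, 14, 17, -2, 9, -4.

14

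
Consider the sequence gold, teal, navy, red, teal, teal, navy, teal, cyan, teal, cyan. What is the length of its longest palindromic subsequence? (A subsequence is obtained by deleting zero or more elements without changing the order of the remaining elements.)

Using dp[i][j] = 2 + dp[i+1][j−1] if the ends match, else max(dp[i+1][j], dp[i][j−1]):
dp[1][11] = 6. A witness is teal navy teal teal navy teal at positions 2,3,5,6,7,10.

6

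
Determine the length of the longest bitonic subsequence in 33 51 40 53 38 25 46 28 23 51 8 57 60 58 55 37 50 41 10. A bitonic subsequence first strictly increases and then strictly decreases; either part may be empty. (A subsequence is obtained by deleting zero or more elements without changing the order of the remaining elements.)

One longest bitonic subsequence is 33, 40, 46, 51, 57, 60, 58, 55, 50, 41, 10 (positions 1,3,7,10,12,13,14,15,17,18,19): it rises to 60 then falls. Length 11 is optimal.

11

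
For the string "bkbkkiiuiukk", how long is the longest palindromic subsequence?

7

One longest palindromic subsequence is kkuiukk (positions 2,4,8,9,10,11,12); it reads the same forward and backward, and the interval DP gives dp[1][12] = 7.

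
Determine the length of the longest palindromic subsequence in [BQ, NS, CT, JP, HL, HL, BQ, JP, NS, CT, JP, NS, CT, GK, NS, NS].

One longest palindromic subsequence is NS CT JP HL HL JP CT NS (positions 2,3,4,5,6,11,13,16); it reads the same forward and backward, and the interval DP gives dp[1][16] = 8.

8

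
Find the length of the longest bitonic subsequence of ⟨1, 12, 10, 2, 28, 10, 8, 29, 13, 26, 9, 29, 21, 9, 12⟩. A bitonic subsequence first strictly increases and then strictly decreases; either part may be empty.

8

Let inc[i] be the LIS ending at i and dec[i] the longest strictly decreasing subsequence starting at i. inc = [1, 2, 2, 2, 3, 3, 3, 4, 4, 5, 4, 6, 5, 4, 5], dec = [1, 3, 2, 1, 4, 2, 1, 4, 2, 3, 1, 3, 2, 1, 1].
max_i inc[i]+dec[i]−1 = 8, with one witness 1, 2, 10, 13, 26, 29, 21, 12.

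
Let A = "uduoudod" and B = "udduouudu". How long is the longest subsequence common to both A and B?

Backtracking the LCS table gives one alignment: u (A1,B1) → d (A2,B3) → u (A3,B4) → o (A4,B5) → u (A5,B7) → d (A6,B8).
So the longest common subsequence has length 6.

6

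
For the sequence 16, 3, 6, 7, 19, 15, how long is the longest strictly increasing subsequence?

Let dp[i] be the longest increasing subsequence ending at position i. Then dp = [1, 1, 2, 3, 4, 4].
The maximum is 4; one witness is 3, 6, 7, 19 at positions 2,3,4,5.

4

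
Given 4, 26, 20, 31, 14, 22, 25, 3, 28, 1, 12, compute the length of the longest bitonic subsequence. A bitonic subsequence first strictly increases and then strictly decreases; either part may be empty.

One longest bitonic subsequence is 4, 26, 20, 14, 3, 1 (positions 1,2,3,5,8,10): it rises to 26 then falls. Length 6 is optimal.

6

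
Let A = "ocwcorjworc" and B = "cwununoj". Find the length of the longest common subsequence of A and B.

Backtracking the LCS table gives one alignment: c (A2,B1) → w (A3,B2) → o (A5,B7) → j (A7,B8).
So the longest common subsequence has length 4.

4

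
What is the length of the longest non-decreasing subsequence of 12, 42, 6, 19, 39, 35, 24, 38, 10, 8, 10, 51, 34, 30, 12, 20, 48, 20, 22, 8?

One longest non-decreasing subsequence is 6, 10, 10, 12, 20, 20, 22 (positions 3,9,11,15,16,18,19), of length 7; no longer one exists.

7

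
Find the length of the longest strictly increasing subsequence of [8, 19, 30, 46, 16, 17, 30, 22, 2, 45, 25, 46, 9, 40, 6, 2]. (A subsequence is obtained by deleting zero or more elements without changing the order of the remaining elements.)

Let dp[i] be the longest increasing subsequence ending at position i. Then dp = [1, 2, 3, 4, 2, 3, 4, 4, 1, 5, 5, 6, 2, 6, 2, 1].
The maximum is 6; one witness is 8, 16, 17, 30, 45, 46 at positions 1,5,6,7,10,12.

6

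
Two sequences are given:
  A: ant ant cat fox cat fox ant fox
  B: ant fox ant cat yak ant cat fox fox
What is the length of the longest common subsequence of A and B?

6

Backtracking the LCS table gives one alignment: ant (A1,B1) → ant (A2,B3) → cat (A3,B4) → cat (A5,B7) → fox (A6,B8) → fox (A8,B9).
So the longest common subsequence has length 6.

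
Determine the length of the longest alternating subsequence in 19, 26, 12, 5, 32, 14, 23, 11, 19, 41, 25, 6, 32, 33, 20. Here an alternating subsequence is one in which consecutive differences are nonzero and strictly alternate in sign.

Track the best alternating length ending on an up-step vs a down-step at each position: up/down = 1/1, 2/1, 1/3, 1/3, 4/1, 4/5, 6/5, 4/7, 8/7, 8/1, 8/9, 4/9, 10/9, 10/9, 10/11.
The maximum over both is 11; one such subsequence is 19, 26, 12, 32, 14, 23, 11, 41, 25, 32, 20.

11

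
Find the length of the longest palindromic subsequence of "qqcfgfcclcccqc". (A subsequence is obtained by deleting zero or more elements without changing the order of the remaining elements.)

9

Using dp[i][j] = 2 + dp[i+1][j−1] if the ends match, else max(dp[i+1][j], dp[i][j−1]):
dp[1][14] = 9. A witness is qccclcccq at positions 2,3,7,8,9,10,11,12,13.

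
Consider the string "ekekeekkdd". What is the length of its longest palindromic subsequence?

6

Using dp[i][j] = 2 + dp[i+1][j−1] if the ends match, else max(dp[i+1][j], dp[i][j−1]):
dp[1][10] = 6. A witness is kkeekk at positions 2,4,5,6,7,8.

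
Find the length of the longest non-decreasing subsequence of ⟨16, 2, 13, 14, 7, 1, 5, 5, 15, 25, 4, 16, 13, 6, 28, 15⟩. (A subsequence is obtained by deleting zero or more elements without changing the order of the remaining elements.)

One longest non-decreasing subsequence is 2, 13, 14, 15, 25, 28 (positions 2,3,4,9,10,15), of length 6; no longer one exists.

6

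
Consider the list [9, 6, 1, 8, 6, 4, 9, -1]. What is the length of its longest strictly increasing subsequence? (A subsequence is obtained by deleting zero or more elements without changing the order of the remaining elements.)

3

Let dp[i] be the longest increasing subsequence ending at position i. Then dp = [1, 1, 1, 2, 2, 2, 3, 1].
The maximum is 3; one witness is 6, 8, 9 at positions 2,4,7.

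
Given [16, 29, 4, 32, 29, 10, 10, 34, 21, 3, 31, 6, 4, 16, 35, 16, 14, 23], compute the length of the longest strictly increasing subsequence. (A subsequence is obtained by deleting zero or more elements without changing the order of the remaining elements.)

Let dp[i] be the longest increasing subsequence ending at position i. Then dp = [1, 2, 1, 3, 2, 2, 2, 4, 3, 1, 4, 2, 2, 3, 5, 3, 3, 4].
The maximum is 5; one witness is 16, 29, 32, 34, 35 at positions 1,2,4,8,15.

5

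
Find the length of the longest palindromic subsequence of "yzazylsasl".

5

One longest palindromic subsequence is lsasl (positions 6,7,8,9,10); it reads the same forward and backward, and the interval DP gives dp[1][10] = 5.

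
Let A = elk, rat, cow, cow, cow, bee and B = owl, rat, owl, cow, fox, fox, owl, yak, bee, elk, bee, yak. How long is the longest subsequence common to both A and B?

Backtracking the LCS table gives one alignment: rat (A2,B2) → cow (A3,B4) → bee (A6,B11).
So the longest common subsequence has length 3.

3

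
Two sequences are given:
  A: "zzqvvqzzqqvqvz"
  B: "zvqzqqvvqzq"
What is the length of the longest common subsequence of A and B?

9

A longest common subsequence is zvqzqqvqz (length 9); the LCS DP confirms no longer common subsequence exists.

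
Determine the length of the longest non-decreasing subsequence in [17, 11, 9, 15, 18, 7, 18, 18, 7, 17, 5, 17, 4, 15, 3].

Let dp[i] be the longest non-decreasing subsequence ending at position i. Then dp = [1, 1, 1, 2, 3, 1, 4, 5, 2, 3, 1, 4, 1, 3, 1].
The maximum is 5; one witness is 11, 15, 18, 18, 18 at positions 2,4,5,7,8.

5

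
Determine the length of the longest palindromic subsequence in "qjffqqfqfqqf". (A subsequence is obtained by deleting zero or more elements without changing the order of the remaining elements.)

9

Using dp[i][j] = 2 + dp[i+1][j−1] if the ends match, else max(dp[i+1][j], dp[i][j−1]):
dp[1][12] = 9. A witness is fqqfqfqqf at positions 3,5,6,7,8,9,10,11,12.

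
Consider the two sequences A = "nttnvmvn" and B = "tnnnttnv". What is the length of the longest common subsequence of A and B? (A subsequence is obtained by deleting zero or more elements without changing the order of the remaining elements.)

A longest common subsequence is nttnv (length 5); the LCS DP confirms no longer common subsequence exists.

5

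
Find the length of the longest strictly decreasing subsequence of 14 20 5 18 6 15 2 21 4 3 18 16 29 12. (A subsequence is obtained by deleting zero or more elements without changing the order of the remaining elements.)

5

Scanning left to right, the best length ending at each element is: 14→1, 20→1, 5→2, 18→2, 6→3, 15→3, 2→4, 21→1, 4→4, 3→5, 18→2, 16→3, 29→1, 12→4.
So the longest decreasing subsequence has length 5, e.g. 20, 18, 6, 4, 3.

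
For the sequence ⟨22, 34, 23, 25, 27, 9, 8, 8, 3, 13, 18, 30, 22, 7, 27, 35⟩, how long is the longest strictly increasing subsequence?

6

Let dp[i] be the longest increasing subsequence ending at position i. Then dp = [1, 2, 2, 3, 4, 1, 1, 1, 1, 2, 3, 5, 4, 2, 5, 6].
The maximum is 6; one witness is 22, 23, 25, 27, 30, 35 at positions 1,3,4,5,12,16.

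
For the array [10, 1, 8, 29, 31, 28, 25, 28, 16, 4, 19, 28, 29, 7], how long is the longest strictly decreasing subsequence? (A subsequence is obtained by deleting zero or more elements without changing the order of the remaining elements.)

5

One longest decreasing subsequence is 29, 28, 25, 16, 4 (positions 4,6,7,9,10), of length 5; no longer one exists.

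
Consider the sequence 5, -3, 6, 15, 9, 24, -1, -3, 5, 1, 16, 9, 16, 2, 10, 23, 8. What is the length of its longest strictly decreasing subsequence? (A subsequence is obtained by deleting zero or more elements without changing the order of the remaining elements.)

Let dp[i] be the longest decreasing subsequence ending at position i. Then dp = [1, 2, 1, 1, 2, 1, 3, 4, 3, 4, 2, 3, 2, 4, 3, 2, 4].
The maximum is 4; one witness is 15, 9, -1, -3 at positions 4,5,7,8.

4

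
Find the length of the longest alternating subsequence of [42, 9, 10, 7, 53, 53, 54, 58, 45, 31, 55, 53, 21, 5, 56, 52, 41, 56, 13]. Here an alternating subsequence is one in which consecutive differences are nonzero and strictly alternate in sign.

A longest alternating subsequence is 42, 9, 10, 7, 53, 45, 55, 53, 56, 52, 56, 13 (positions 1,2,3,4,5,9,11,12,15,16,18,19); its 11 consecutive differences strictly alternate in sign, and length 12 is optimal.

12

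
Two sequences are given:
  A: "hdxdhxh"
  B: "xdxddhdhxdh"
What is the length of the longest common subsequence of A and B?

6

Backtracking the LCS table gives one alignment: d (A2,B2) → x (A3,B3) → d (A4,B7) → h (A5,B8) → x (A6,B9) → h (A7,B11).
So the longest common subsequence has length 6.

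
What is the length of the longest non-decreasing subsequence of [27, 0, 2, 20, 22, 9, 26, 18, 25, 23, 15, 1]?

One longest non-decreasing subsequence is 0, 2, 20, 22, 26 (positions 2,3,4,5,7), of length 5; no longer one exists.

5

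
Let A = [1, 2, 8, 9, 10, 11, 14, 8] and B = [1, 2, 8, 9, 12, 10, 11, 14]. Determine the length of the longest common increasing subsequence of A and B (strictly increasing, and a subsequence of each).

A longest common strictly increasing subsequence is 1, 2, 8, 9, 10, 11, 14 (length 7); it appears in order in both A and B, and no longer such subsequence exists.

7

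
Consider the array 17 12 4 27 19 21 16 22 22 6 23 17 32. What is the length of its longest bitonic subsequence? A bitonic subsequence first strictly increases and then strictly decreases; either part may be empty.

One longest bitonic subsequence is 17, 19, 21, 22, 23, 17 (positions 1,5,6,8,11,12): it rises to 23 then falls. Length 6 is optimal.

6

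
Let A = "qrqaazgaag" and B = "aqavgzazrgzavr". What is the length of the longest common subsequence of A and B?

6

A longest common subsequence is qaazga (length 6); the LCS DP confirms no longer common subsequence exists.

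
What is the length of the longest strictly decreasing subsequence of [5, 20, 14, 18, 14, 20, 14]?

Scanning left to right, the best length ending at each element is: 5→1, 20→1, 14→2, 18→2, 14→3, 20→1, 14→3.
So the longest decreasing subsequence has length 3, e.g. 20, 18, 14.

3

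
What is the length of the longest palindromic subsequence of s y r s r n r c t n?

Using dp[i][j] = 2 + dp[i+1][j−1] if the ends match, else max(dp[i+1][j], dp[i][j−1]):
dp[1][10] = 3. A witness is ntn at positions 6,9,10.

3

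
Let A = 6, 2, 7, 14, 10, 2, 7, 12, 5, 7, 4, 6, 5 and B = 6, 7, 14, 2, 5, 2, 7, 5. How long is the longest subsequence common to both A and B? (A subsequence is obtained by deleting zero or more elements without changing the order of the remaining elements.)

7

A longest common subsequence is 6, 7, 14, 2, 5, 7, 5 (length 7); the LCS DP confirms no longer common subsequence exists.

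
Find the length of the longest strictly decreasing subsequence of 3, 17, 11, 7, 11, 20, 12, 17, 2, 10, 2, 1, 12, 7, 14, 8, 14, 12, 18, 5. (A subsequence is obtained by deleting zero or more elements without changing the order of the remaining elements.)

Scanning left to right, the best length ending at each element is: 3→1, 17→1, 11→2, 7→3, 11→2, 20→1, 12→2, 17→2, 2→4, 10→3, 2→4, 1→5, 12→3, 7→4, 14→3, 8→4, 14→3, 12→4, 18→2, 5→5.
So the longest decreasing subsequence has length 5, e.g. 17, 11, 7, 2, 1.

5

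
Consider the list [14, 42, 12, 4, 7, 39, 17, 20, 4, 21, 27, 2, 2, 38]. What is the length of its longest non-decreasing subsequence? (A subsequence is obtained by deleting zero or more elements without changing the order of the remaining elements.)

Let dp[i] be the longest non-decreasing subsequence ending at position i. Then dp = [1, 2, 1, 1, 2, 3, 3, 4, 2, 5, 6, 1, 2, 7].
The maximum is 7; one witness is 4, 7, 17, 20, 21, 27, 38 at positions 4,5,7,8,10,11,14.

7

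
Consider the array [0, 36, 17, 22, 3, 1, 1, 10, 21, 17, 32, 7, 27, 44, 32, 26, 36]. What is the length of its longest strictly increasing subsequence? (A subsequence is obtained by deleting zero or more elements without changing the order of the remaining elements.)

7

Let dp[i] be the longest increasing subsequence ending at position i. Then dp = [1, 2, 2, 3, 2, 2, 2, 3, 4, 4, 5, 3, 5, 6, 6, 5, 7].
The maximum is 7; one witness is 0, 3, 10, 21, 27, 32, 36 at positions 1,5,8,9,13,15,17.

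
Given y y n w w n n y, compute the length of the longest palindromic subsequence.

One longest palindromic subsequence is ynwwny (positions 1,3,4,5,7,8); it reads the same forward and backward, and the interval DP gives dp[1][8] = 6.

6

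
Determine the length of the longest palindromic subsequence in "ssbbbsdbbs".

7

Using dp[i][j] = 2 + dp[i+1][j−1] if the ends match, else max(dp[i+1][j], dp[i][j−1]):
dp[1][10] = 7. A witness is sbbdbbs at positions 1,3,4,7,8,9,10.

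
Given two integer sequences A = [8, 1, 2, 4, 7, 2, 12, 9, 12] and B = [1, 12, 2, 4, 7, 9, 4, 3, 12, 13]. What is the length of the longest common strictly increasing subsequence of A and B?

For each value that appears in both, track the longest common increasing run ending there.
The best achievable length is 6; one witness is 1, 2, 4, 7, 9, 12 (A-positions 2,3,4,5,8,9, B-positions 1,3,4,5,6,9).

6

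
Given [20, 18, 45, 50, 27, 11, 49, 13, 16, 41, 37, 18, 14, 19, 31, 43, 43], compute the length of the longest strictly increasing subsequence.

7

Let dp[i] be the longest increasing subsequence ending at position i. Then dp = [1, 1, 2, 3, 2, 1, 3, 2, 3, 4, 4, 4, 3, 5, 6, 7, 7].
The maximum is 7; one witness is 11, 13, 16, 18, 19, 31, 43 at positions 6,8,9,12,14,15,16.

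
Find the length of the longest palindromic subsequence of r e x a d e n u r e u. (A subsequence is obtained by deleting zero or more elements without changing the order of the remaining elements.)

Using dp[i][j] = 2 + dp[i+1][j−1] if the ends match, else max(dp[i+1][j], dp[i][j−1]):
dp[1][11] = 5. A witness is reder at positions 1,2,5,6,9.

5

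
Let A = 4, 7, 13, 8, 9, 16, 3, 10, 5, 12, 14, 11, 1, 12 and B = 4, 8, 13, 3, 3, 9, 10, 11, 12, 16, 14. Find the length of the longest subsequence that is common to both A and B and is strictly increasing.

6

For each value that appears in both, track the longest common increasing run ending there.
The best achievable length is 6; one witness is 4, 8, 9, 10, 11, 12 (A-positions 1,4,5,8,12,14, B-positions 1,2,6,7,8,9).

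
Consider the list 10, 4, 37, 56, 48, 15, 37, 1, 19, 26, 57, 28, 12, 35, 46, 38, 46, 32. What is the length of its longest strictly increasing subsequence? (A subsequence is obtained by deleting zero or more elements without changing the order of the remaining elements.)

8

One longest increasing subsequence is 10, 15, 19, 26, 28, 35, 38, 46 (positions 1,6,9,10,12,14,16,17), of length 8; no longer one exists.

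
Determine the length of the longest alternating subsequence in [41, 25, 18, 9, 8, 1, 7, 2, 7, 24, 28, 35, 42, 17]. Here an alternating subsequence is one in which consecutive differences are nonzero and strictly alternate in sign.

Track the best alternating length ending on an up-step vs a down-step at each position: up/down = 1/1, 1/2, 1/2, 1/2, 1/2, 1/2, 3/2, 3/4, 5/2, 5/2, 5/2, 5/2, 5/1, 5/6.
The maximum over both is 6; one such subsequence is 41, 1, 7, 2, 24, 17.

6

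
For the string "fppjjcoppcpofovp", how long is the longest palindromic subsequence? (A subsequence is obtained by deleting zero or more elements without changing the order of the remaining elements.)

One longest palindromic subsequence is ppcppcpp (positions 2,3,6,8,9,10,11,16); it reads the same forward and backward, and the interval DP gives dp[1][16] = 8.

8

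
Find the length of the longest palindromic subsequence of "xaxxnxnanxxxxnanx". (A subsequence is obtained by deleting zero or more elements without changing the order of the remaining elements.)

Using dp[i][j] = 2 + dp[i+1][j−1] if the ends match, else max(dp[i+1][j], dp[i][j−1]):
dp[1][17] = 13. A witness is xaxxxnanxxxax at positions 1,2,3,4,6,7,8,9,11,12,13,15,17.

13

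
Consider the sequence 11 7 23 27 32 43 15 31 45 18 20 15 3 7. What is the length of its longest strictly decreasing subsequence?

5

Let dp[i] be the longest decreasing subsequence ending at position i. Then dp = [1, 2, 1, 1, 1, 1, 2, 2, 1, 3, 3, 4, 5, 5].
The maximum is 5; one witness is 32, 31, 18, 15, 3 at positions 5,8,10,12,13.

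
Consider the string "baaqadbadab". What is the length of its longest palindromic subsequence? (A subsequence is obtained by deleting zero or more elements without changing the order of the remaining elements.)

One longest palindromic subsequence is badadab (positions 1,2,6,8,9,10,11); it reads the same forward and backward, and the interval DP gives dp[1][11] = 7.

7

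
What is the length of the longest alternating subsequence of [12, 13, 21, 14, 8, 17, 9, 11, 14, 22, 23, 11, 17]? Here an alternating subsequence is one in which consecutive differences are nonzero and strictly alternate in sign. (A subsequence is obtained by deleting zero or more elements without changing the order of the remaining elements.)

Track the best alternating length ending on an up-step vs a down-step at each position: up/down = 1/1, 2/1, 2/1, 2/3, 1/3, 4/3, 4/5, 6/5, 6/5, 6/1, 6/1, 6/7, 8/7.
The maximum over both is 8; one such subsequence is 12, 21, 14, 17, 9, 14, 11, 17.

8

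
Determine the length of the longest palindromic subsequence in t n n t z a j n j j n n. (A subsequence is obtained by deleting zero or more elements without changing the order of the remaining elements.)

7

One longest palindromic subsequence is nnjjjnn (positions 2,3,7,9,10,11,12); it reads the same forward and backward, and the interval DP gives dp[1][12] = 7.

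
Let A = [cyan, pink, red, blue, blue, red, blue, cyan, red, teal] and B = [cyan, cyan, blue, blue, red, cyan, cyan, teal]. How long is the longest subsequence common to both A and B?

Backtracking the LCS table gives one alignment: cyan (A1,B2) → blue (A4,B3) → blue (A5,B4) → red (A6,B5) → cyan (A8,B7) → teal (A10,B8).
So the longest common subsequence has length 6.

6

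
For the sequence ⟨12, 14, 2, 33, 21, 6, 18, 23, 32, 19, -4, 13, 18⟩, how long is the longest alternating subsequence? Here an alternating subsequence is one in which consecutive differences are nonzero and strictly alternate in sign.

Track the best alternating length ending on an up-step vs a down-step at each position: up/down = 1/1, 2/1, 1/3, 4/1, 4/5, 4/5, 6/5, 6/5, 6/5, 6/7, 1/7, 8/7, 8/7.
The maximum over both is 8; one such subsequence is 12, 14, 2, 33, 6, 18, -4, 13.

8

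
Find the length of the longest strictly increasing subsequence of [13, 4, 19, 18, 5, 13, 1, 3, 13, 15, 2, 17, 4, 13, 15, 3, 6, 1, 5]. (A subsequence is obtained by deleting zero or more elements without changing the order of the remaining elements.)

Let dp[i] be the longest increasing subsequence ending at position i. Then dp = [1, 1, 2, 2, 2, 3, 1, 2, 3, 4, 2, 5, 3, 4, 5, 3, 4, 1, 4].
The maximum is 5; one witness is 4, 5, 13, 15, 17 at positions 2,5,6,10,12.

5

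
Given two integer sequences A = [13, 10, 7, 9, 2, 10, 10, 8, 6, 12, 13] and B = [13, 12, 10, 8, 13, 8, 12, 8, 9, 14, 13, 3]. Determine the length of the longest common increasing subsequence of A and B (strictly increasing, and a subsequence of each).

A longest common strictly increasing subsequence is 10, 12, 13 (length 3); it appears in order in both A and B, and no longer such subsequence exists.

3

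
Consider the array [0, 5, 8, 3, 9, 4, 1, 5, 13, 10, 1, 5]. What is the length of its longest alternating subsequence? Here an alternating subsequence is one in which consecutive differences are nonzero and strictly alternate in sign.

8

A longest alternating subsequence is 0, 5, 3, 9, 4, 5, 1, 5 (positions 1,2,4,5,6,8,11,12); its 7 consecutive differences strictly alternate in sign, and length 8 is optimal.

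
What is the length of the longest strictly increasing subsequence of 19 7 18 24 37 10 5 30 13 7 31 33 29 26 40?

7

Let dp[i] be the longest increasing subsequence ending at position i. Then dp = [1, 1, 2, 3, 4, 2, 1, 4, 3, 2, 5, 6, 4, 4, 7].
The maximum is 7; one witness is 7, 18, 24, 30, 31, 33, 40 at positions 2,3,4,8,11,12,15.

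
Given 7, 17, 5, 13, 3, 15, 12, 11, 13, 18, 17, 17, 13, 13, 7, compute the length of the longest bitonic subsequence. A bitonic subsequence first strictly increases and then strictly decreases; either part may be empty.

7

Let inc[i] be the LIS ending at i and dec[i] the longest strictly decreasing subsequence starting at i. inc = [1, 2, 1, 2, 1, 3, 2, 2, 3, 4, 4, 4, 3, 3, 2], dec = [3, 5, 2, 4, 1, 4, 3, 2, 2, 4, 3, 3, 2, 2, 1].
max_i inc[i]+dec[i]−1 = 7, with one witness 7, 13, 15, 18, 17, 13, 7.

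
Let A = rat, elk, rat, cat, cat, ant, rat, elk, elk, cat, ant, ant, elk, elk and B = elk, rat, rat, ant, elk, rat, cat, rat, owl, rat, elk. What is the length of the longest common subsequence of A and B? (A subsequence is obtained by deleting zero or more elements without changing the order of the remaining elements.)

Backtracking the LCS table gives one alignment: rat (A1,B3) → elk (A2,B5) → rat (A3,B6) → cat (A4,B7) → rat (A7,B10) → elk (A14,B11).
So the longest common subsequence has length 6.

6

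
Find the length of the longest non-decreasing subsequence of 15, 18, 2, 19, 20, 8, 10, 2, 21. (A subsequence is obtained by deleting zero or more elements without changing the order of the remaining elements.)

5

Let dp[i] be the longest non-decreasing subsequence ending at position i. Then dp = [1, 2, 1, 3, 4, 2, 3, 2, 5].
The maximum is 5; one witness is 15, 18, 19, 20, 21 at positions 1,2,4,5,9.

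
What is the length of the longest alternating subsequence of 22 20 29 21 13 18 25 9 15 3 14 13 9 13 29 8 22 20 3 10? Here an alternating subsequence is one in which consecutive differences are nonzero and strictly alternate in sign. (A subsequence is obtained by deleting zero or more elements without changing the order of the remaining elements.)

Track the best alternating length ending on an up-step vs a down-step at each position: up/down = 1/1, 1/2, 3/1, 3/4, 1/4, 5/4, 5/4, 1/6, 7/6, 1/8, 9/8, 9/10, 9/10, 11/10, 11/1, 9/12, 13/12, 13/14, 1/14, 15/14.
The maximum over both is 15; one such subsequence is 22, 20, 29, 13, 18, 9, 15, 3, 14, 9, 13, 8, 22, 3, 10.

15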